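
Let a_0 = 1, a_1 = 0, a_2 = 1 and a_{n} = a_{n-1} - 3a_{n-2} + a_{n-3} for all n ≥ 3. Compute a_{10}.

The ordinary generating function has denominator 1 - t + 3t^2 - t^3.
Iterating the recurrence: a_0,…,a_{10} = 1, 0, 1, 2, -1, -6, -1, 16, 13, -36, -59.

-59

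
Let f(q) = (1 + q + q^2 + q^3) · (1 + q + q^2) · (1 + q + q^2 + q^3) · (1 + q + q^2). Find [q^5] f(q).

28

(1 + q + q^2 + q^3) has coefficients 1,1,1,1 for degrees 0…3.
(1 + q + q^2) has coefficients 1,1,1,0,0,0 for degrees 0…5.
Multiplying by (1 + q + q^2 + q^3) gives running coefficients 1,2,3,3,2,1 for degrees 0…5.
Finally multiplying by (1 + q + q^2), the product of all factors after the first has coefficients 1,3,6,8,8,6 for degrees 0…5.
[q^5] = 1·6 + 1·8 + 1·8 + 1·6 = 28.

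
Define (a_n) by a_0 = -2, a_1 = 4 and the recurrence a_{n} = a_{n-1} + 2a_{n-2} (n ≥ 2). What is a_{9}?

The ordinary generating function has denominator 1 - z - 2z^2.
Iterating the recurrence: a_0,…,a_{9} = -2, 4, 0, 8, 8, 24, 40, 88, 168, 344.

344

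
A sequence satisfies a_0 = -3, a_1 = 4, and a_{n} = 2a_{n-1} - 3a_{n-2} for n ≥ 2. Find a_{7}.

-38

The ordinary generating function has denominator 1 - 2q + 3q^2.
Iterating the recurrence: a_0,…,a_{7} = -3, 4, 17, 22, -7, -80, -139, -38.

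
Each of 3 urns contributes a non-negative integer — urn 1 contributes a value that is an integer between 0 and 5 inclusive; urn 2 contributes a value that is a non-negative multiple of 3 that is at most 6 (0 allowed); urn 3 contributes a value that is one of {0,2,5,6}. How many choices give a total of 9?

The generating function for the choices is (1 + z + z^2 + z^3 + z^4 + z^5)·(1 + z^3 + z^6)·(1 + z^2 + z^5 + z^6); the count is [z^9].
(1 + z + z^2 + z^3 + z^4 + z^5) has coefficients 1,1,1,1,1,1 for degrees 0…5.
(1 + z^3 + z^6) has coefficients 1,0,0,1,0,0,1,0,0,0 for degrees 0…9.
Finally multiplying by (1 + z^2 + z^5 + z^6), the product of all factors after the first has coefficients 1,0,1,1,0,2,2,0,2,1 for degrees 0…9.
[z^9] = 1·1 + 1·2 + 1·0 + 1·2 + 1·2 + 1·0 = 7.

7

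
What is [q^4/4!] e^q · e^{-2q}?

1

The EGF product rule gives c_4 = Σ_{k_1+k_2=4} C(4; k_1,k_2) · ∏ g_i(k_i), where e^q gives (1)^k; e^{-2q} gives (-2)^k.
g_1(k) for k = 0…4: 1, 1, 1, 1, 1.
g_2(k) for k = 0…4: 1, -2, 4, -8, 16.
c_4 = Σ_k C(4,k)·g_1(k)·g_2(4−k) = 1·1·16 + 4·1·(-8) + 6·1·4 + 4·1·(-2) + 1·1·1 = 16 − 32 + 24 − 8 + 1 = 1.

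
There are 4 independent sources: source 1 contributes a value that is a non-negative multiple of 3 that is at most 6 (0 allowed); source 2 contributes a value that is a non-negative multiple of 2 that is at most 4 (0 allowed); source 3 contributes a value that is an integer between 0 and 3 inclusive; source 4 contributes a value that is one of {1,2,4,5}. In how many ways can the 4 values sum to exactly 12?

13

The generating function for the choices is (1 + q^3 + q^6)·(1 + q^2 + q^4)·(1 + q + q^2 + q^3)·(q + q^2 + q^4 + q^5); the count is [q^12].
(1 + q^3 + q^6) has coefficients 1,0,0,1,0,0,1 for degrees 0…6.
(1 + q^2 + q^4) has coefficients 1,0,1,0,1,0,0,0,0,0,0,0,0 for degrees 0…12.
Multiplying by (1 + q + q^2 + q^3) gives running coefficients 1,1,2,2,2,2,1,1,0,0,0,0,0 for degrees 0…12.
Finally multiplying by (q + q^2 + q^4 + q^5), the product of all factors after the first has coefficients 0,1,2,3,5,6,7,7,6,5,3,2,1 for degrees 0…12.
[q^12] = 1·1 + 1·5 + 1·7 = 13.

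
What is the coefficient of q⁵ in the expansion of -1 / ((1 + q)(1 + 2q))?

Partial fractions give a closed form: a_n = (1)·(-1)^n + (-2)·(-2)^n.
At n = 5: a_5 = 63.

63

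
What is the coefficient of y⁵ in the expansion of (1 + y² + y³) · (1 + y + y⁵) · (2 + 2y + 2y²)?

8

(1 + y² + y³) has coefficients 1,0,1,1 for degrees 0…3.
(1 + y + y⁵) has coefficients 1,1,0,0,0,1 for degrees 0…5.
Finally multiplying by (2 + 2y + 2y²), the product of all factors after the first has coefficients 2,4,4,2,0,2 for degrees 0…5.
[y⁵] = 1·2 + 1·2 + 1·4 = 8.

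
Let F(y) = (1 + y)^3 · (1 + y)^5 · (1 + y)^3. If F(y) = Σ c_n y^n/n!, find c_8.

The EGF product rule gives c_8 = Σ_{k_1+k_2+k_3=8} C(8; k_1,k_2,k_3) · ∏ g_i(k_i), where (1+y)^3 gives the falling factorial (3)_k; (1+y)^5 gives the falling factorial (5)_k; (1+y)^3 gives the falling factorial (3)_k.
g_1(k) for k = 0…8: 1, 3, 6, 6, 0, 0, 0, 0, 0.
g_2(k) for k = 0…8: 1, 5, 20, 60, 120, 120, 0, 0, 0.
g_3(k) for k = 0…8: 1, 3, 6, 6, 0, 0, 0, 0, 0.
First combine the last two factors: h(k) = Σ_j C(k,j)·g_2(j)·g_3(k−j) for k = 0…8: 1, 8, 56, 336, 1680, 6720, 20160, 40320, 40320.
c_8 = Σ_k C(8,k)·g_1(k)·h(8−k) = 1·1·40320 + 8·3·40320 + 28·6·20160 + 56·6·6720 = 40320 + 967680 + 3386880 + 2257920 = 6652800.

6652800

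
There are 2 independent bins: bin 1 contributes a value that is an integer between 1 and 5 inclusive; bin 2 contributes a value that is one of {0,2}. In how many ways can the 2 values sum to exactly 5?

2

The generating function for the choices is (q + q² + q³ + q⁴ + q⁵)·(1 + q²); the count is [q⁵].
(q + q² + q³ + q⁴ + q⁵) has coefficients 0,1,1,1,1,1 for degrees 0…5.
(1 + q²) has coefficients 1,0,1,0,0,0 for degrees 0…5.
[q⁵] = 1·0 + 1·0 + 1·1 + 1·0 + 1·1 = 2.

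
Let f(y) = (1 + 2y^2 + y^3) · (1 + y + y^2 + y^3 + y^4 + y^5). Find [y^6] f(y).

(1 + 2y^2 + y^3) has coefficients 1,0,2,1 for degrees 0…3.
(1 + y + y^2 + y^3 + y^4 + y^5) has coefficients 1,1,1,1,1,1,0 for degrees 0…6.
[y^6] = 1·0 + 2·1 + 1·1 = 3.

3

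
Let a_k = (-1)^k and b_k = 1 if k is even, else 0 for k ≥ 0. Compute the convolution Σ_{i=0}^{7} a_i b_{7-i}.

This is [x^7] in the product of the two ordinary generating functions.
Σ = 1·0 − 1·1 + 1·0 − 1·1 + 1·0 − 1·1 + 1·0 − 1·1 = -4.

-4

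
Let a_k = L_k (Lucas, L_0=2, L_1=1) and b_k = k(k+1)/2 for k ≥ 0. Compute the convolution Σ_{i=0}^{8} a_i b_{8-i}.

The convolution is the t^8 coefficient of A(t)B(t).
Σ = 2·36 + 1·28 + 3·21 + 4·15 + 7·10 + 11·6 + 18·3 + 29·1 + 47·0 = 442.

442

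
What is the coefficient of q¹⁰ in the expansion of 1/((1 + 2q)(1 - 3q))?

Partial fractions give a closed form: a_n = (2/5)·(-2)^n + (3/5)·3^n.
At n = 10: a_10 = 35839.

35839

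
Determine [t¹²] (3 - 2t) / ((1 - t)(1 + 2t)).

10923

The denominator gives the recurrence a_n = −a_(n−1) + 2a_(n−2) for n ≥ 3; the numerator fixes a_0 = 3, a_1 = -5, a_2 = 11.
Iterating: 3, -5, 11, -21, 43, -85, 171, -341, 683, -1365, 2731, -5461, 10923, so a_12 = 10923.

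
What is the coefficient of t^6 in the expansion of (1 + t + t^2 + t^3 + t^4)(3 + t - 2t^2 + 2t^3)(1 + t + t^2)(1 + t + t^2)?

(1 + t + t^2 + t^3 + t^4) has coefficients 1,1,1,1,1 for degrees 0…4.
(3 + t - 2t^2 + 2t^3) has coefficients 3,1,-2,2,0,0,0 for degrees 0…6.
Multiplying by (1 + t + t^2) gives running coefficients 3,4,2,1,0,2,0 for degrees 0…6.
Finally multiplying by (1 + t + t^2), the product of all factors after the first has coefficients 3,7,9,7,3,3,2 for degrees 0…6.
[t^6] = 1·2 + 1·3 + 1·3 + 1·7 + 1·9 = 24.

24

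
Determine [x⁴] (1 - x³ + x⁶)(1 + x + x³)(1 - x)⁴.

(1 - x³ + x⁶) has coefficients 1,0,0,-1,0 for degrees 0…4.
(1 + x + x³) has coefficients 1,1,0,1,0 for degrees 0…4.
Finally multiplying by (1 - x)⁴, the product of all factors after the first has coefficients 1,-3,2,3,-7 for degrees 0…4.
[x⁴] = 1·(-7) − 1·(-3) = -4.

-4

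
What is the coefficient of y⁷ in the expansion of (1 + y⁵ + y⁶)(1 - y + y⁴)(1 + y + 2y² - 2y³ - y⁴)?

(1 + y⁵ + y⁶) has coefficients 1,0,0,0,0,1,1 for degrees 0…6.
(1 - y + y⁴) has coefficients 1,-1,0,0,1,0,0,0 for degrees 0…7.
Finally multiplying by (1 + y + 2y² - 2y³ - y⁴), the product of all factors after the first has coefficients 1,0,1,-4,2,2,2,-2 for degrees 0…7.
[y⁷] = 1·(-2) + 1·1 + 1·0 = -1.

-1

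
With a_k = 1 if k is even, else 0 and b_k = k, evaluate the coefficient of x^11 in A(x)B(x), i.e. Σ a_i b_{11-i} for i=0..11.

36

Write out a_i and b_{11-i} for i = 0,…,11 and sum the products.
Σ = 1·11 + 0·10 + 1·9 + 0·8 + 1·7 + 0·6 + 1·5 + 0·4 + 1·3 + 0·2 + 1·1 + 0·0 = 36.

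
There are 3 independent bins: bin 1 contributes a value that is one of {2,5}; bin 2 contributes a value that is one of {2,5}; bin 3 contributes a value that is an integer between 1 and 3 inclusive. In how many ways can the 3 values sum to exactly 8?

2

The generating function for the choices is (q^2 + q^5)·(q^2 + q^5)·(q + q^2 + q^3); the count is [q^8].
(q^2 + q^5) has coefficients 0,0,1,0,0,1 for degrees 0…5.
(q^2 + q^5) has coefficients 0,0,1,0,0,1,0,0,0 for degrees 0…8.
Finally multiplying by (q + q^2 + q^3), the product of all factors after the first has coefficients 0,0,0,1,1,1,1,1,1 for degrees 0…8.
[q^8] = 1·1 + 1·1 = 2.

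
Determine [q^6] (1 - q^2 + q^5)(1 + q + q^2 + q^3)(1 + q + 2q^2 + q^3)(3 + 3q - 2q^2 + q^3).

-3

(1 - q^2 + q^5) has coefficients 1,0,-1,0,0,1 for degrees 0…5.
(1 + q + q^2 + q^3) has coefficients 1,1,1,1,0,0,0 for degrees 0…6.
Multiplying by (1 + q + 2q^2 + q^3) gives running coefficients 1,2,4,5,4,3,1 for degrees 0…6.
Finally multiplying by (3 + 3q - 2q^2 + q^3), the product of all factors after the first has coefficients 3,9,16,24,21,15,9 for degrees 0…6.
[q^6] = 1·9 − 1·21 + 1·9 = -3.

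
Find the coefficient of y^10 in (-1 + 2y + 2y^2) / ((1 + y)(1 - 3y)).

The denominator gives the recurrence a_n = 2a_(n−1) + 3a_(n−2) for n ≥ 3; the numerator fixes a_0 = -1, a_1 = 0, a_2 = -1.
Iterating: -1, 0, -1, -2, -7, -20, -61, -182, -547, -1640, -4921, so a_10 = -4921.

-4921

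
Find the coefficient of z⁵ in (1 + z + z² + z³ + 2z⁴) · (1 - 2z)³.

-8

(1 + z + z² + z³ + 2z⁴) has coefficients 1,1,1,1,2 for degrees 0…4.
(1 - 2z)³ has coefficients 1,-6,12,-8,0,0 for degrees 0…5.
[z⁵] = 1·0 + 1·0 + 1·(-8) + 1·12 + 2·(-6) = -8.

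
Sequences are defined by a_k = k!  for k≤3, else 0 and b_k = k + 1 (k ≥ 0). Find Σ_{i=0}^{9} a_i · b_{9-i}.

77

The convolution is the t^9 coefficient of A(t)B(t).
Σ = 1·10 + 1·9 + 2·8 + 6·7 + 0·6 + 0·5 + 0·4 + 0·3 + 0·2 + 0·1 = 77.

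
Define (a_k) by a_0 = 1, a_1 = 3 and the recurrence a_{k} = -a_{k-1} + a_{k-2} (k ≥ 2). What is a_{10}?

The ordinary generating function has denominator 1 + x - x^2.
Iterating the recurrence: a_0,…,a_{10} = 1, 3, -2, 5, -7, 12, -19, 31, -50, 81, -131.

-131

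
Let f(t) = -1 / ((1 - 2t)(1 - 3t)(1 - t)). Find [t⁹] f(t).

-86526

Partial fractions give a closed form: a_n = (4)·2^n + (-9/2)·3^n + (-1/2)·1^n.
At n = 9: a_9 = -86526.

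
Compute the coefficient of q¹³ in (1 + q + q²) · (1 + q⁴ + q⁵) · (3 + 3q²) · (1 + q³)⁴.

81

(1 + q + q²) has coefficients 1,1,1 for degrees 0…2.
(1 + q⁴ + q⁵) has coefficients 1,0,0,0,1,1,0,0,0,0,0,0,0,0 for degrees 0…13.
Multiplying by (3 + 3q²) gives running coefficients 3,0,3,0,3,3,3,3,0,0,0,0,0,0 for degrees 0…13.
Finally multiplying by (1 + q³)⁴, the product of all factors after the first has coefficients 3,0,3,12,3,15,21,15,30,24,30,30,21,30 for degrees 0…13.
[q¹³] = 1·30 + 1·21 + 1·30 = 81.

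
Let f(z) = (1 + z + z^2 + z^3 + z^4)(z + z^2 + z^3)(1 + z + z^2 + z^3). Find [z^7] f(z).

(1 + z + z^2 + z^3 + z^4) has coefficients 1,1,1,1,1 for degrees 0…4.
(z + z^2 + z^3) has coefficients 0,1,1,1,0,0,0,0 for degrees 0…7.
Finally multiplying by (1 + z + z^2 + z^3), the product of all factors after the first has coefficients 0,1,2,3,3,2,1,0 for degrees 0…7.
[z^7] = 1·0 + 1·1 + 1·2 + 1·3 + 1·3 = 9.

9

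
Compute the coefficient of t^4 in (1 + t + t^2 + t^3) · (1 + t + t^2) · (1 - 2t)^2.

2

(1 + t + t^2 + t^3) has coefficients 1,1,1,1 for degrees 0…3.
(1 + t + t^2) has coefficients 1,1,1,0,0 for degrees 0…4.
Finally multiplying by (1 - 2t)^2, the product of all factors after the first has coefficients 1,-3,1,0,4 for degrees 0…4.
[t^4] = 1·4 + 1·0 + 1·1 + 1·(-3) = 2.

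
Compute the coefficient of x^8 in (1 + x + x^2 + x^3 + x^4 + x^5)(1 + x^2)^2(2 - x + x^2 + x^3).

6

(1 + x + x^2 + x^3 + x^4 + x^5) has coefficients 1,1,1,1,1,1 for degrees 0…5.
(1 + x^2)^2 has coefficients 1,0,2,0,1,0,0,0,0 for degrees 0…8.
Finally multiplying by (2 - x + x^2 + x^3), the product of all factors after the first has coefficients 2,-1,5,-1,4,1,1,1,0 for degrees 0…8.
[x^8] = 1·0 + 1·1 + 1·1 + 1·1 + 1·4 + 1·(-1) = 6.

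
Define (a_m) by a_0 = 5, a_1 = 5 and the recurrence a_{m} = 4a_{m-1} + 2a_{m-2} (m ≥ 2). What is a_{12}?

The ordinary generating function has denominator 1 - 4t - 2t^2.
Iterating the recurrence: a_0,…,a_{12} = 5, 5, 30, 130, 580, 2580, 11480, 51080, 227280, 1011280, 4499680, 20021280, 89084480.

89084480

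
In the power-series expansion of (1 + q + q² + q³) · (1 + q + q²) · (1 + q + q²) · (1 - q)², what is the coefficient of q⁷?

(1 + q + q² + q³) has coefficients 1,1,1,1 for degrees 0…3.
(1 + q + q²) has coefficients 1,1,1,0,0,0,0,0 for degrees 0…7.
Multiplying by (1 + q + q²) gives running coefficients 1,2,3,2,1,0,0,0 for degrees 0…7.
Finally multiplying by (1 - q)², the product of all factors after the first has coefficients 1,0,0,-2,0,0,1,0 for degrees 0…7.
[q⁷] = 1·0 + 1·1 + 1·0 + 1·0 = 1.

1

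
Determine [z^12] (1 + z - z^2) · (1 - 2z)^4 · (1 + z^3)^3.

-48

(1 + z - z^2) has coefficients 1,1,-1 for degrees 0…2.
(1 - 2z)^4 has coefficients 1,-8,24,-32,16,0,0,0,0,0,0,0,0 for degrees 0…12.
Finally multiplying by (1 + z^3)^3, the product of all factors after the first has coefficients 1,-8,24,-29,-8,72,-93,24,72,-95,40,24,-32 for degrees 0…12.
[z^12] = 1·(-32) + 1·24 − 1·40 = -48.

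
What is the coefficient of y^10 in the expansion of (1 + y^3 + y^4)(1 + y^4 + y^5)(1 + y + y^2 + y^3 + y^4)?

(1 + y^3 + y^4) has coefficients 1,0,0,1,1 for degrees 0…4.
(1 + y^4 + y^5) has coefficients 1,0,0,0,1,1,0,0,0,0,0 for degrees 0…10.
Finally multiplying by (1 + y + y^2 + y^3 + y^4), the product of all factors after the first has coefficients 1,1,1,1,2,2,2,2,2,1,0 for degrees 0…10.
[y^10] = 1·0 + 1·2 + 1·2 = 4.

4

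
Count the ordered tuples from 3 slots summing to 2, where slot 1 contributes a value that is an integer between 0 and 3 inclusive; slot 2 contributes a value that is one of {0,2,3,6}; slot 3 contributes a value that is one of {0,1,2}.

The generating function for the choices is (1 + x + x^2 + x^3)·(1 + x^2 + x^3 + x^6)·(1 + x + x^2); the count is [x^2].
(1 + x + x^2 + x^3) has coefficients 1,1,1 for degrees 0…2.
(1 + x^2 + x^3 + x^6) has coefficients 1,0,1 for degrees 0…2.
Finally multiplying by (1 + x + x^2), the product of all factors after the first has coefficients 1,1,2 for degrees 0…2.
[x^2] = 1·2 + 1·1 + 1·1 = 4.

4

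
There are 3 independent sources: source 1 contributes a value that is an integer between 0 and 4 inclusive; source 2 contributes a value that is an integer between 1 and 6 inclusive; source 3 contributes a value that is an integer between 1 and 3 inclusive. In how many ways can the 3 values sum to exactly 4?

6

The generating function for the choices is (1 + y + y^2 + y^3 + y^4)·(y + y^2 + y^3 + y^4 + y^5 + y^6)·(y + y^2 + y^3); the count is [y^4].
(1 + y + y^2 + y^3 + y^4) has coefficients 1,1,1,1,1 for degrees 0…4.
(y + y^2 + y^3 + y^4 + y^5 + y^6) has coefficients 0,1,1,1,1 for degrees 0…4.
Finally multiplying by (y + y^2 + y^3), the product of all factors after the first has coefficients 0,0,1,2,3 for degrees 0…4.
[y^4] = 1·3 + 1·2 + 1·1 + 1·0 + 1·0 = 6.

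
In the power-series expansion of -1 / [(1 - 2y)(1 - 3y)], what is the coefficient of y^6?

-2059

Partial fractions give a closed form: a_n = (2)·2^n + (-3)·3^n.
At n = 6: a_6 = -2059.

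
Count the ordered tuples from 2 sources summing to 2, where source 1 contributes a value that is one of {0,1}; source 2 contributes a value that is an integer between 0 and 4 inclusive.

The generating function for the choices is (1 + q)·(1 + q + q^2 + q^3 + q^4); the count is [q^2].
(1 + q) has coefficients 1,1 for degrees 0…1.
(1 + q + q^2 + q^3 + q^4) has coefficients 1,1,1 for degrees 0…2.
[q^2] = 1·1 + 1·1 = 2.

2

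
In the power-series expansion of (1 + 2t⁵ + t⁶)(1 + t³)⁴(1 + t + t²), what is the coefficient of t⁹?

(1 + 2t⁵ + t⁶) has coefficients 1,0,0,0,0,2,1 for degrees 0…6.
(1 + t³)⁴ has coefficients 1,0,0,4,0,0,6,0,0,4 for degrees 0…9.
Finally multiplying by (1 + t + t²), the product of all factors after the first has coefficients 1,1,1,4,4,4,6,6,6,4 for degrees 0…9.
[t⁹] = 1·4 + 2·4 + 1·4 = 16.

16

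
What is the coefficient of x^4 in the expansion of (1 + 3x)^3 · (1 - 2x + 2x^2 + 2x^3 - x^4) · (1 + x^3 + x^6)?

24

(1 + 3x)^3 has coefficients 1,9,27,27 for degrees 0…3.
(1 - 2x + 2x^2 + 2x^3 - x^4) has coefficients 1,-2,2,2,-1 for degrees 0…4.
Finally multiplying by (1 + x^3 + x^6), the product of all factors after the first has coefficients 1,-2,2,3,-3 for degrees 0…4.
[x^4] = 1·(-3) + 9·3 + 27·2 + 27·(-2) = 24.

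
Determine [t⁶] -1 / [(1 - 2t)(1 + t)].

Partial fractions give a closed form: a_n = (-2/3)·2^n + (-1/3)·(-1)^n.
At n = 6: a_6 = -43.

-43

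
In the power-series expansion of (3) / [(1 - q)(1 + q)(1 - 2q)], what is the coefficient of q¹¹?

The denominator gives the recurrence a_n = 2a_(n−1) + a_(n−2) − 2a_(n−3) for n ≥ 3; the numerator fixes a_0 = 3, a_1 = 6, a_2 = 15.
Iterating: 3, 6, 15, 30, 63, 126, 255, 510, 1023, 2046, 4095, 8190, so a_11 = 8190.

8190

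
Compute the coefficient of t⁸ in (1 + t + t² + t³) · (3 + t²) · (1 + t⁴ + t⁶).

5

(1 + t + t² + t³) has coefficients 1,1,1,1 for degrees 0…3.
(3 + t²) has coefficients 3,0,1,0,0,0,0,0,0 for degrees 0…8.
Finally multiplying by (1 + t⁴ + t⁶), the product of all factors after the first has coefficients 3,0,1,0,3,0,4,0,1 for degrees 0…8.
[t⁸] = 1·1 + 1·0 + 1·4 + 1·0 = 5.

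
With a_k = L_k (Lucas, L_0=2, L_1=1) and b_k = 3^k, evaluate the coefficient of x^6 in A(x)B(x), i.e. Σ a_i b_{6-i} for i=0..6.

2166

This is [x^6] in the product of the two ordinary generating functions.
Σ = 2·729 + 1·243 + 3·81 + 4·27 + 7·9 + 11·3 + 18·1 = 2166.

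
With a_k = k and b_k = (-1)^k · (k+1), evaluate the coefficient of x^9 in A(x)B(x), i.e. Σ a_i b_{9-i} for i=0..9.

5

This is [x^9] in the product of the two ordinary generating functions.
Σ = 0·(-10) + 1·9 + 2·(-8) + 3·7 + 4·(-6) + 5·5 + 6·(-4) + 7·3 + 8·(-2) + 9·1 = 5.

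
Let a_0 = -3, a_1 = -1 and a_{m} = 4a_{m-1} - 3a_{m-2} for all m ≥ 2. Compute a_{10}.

The ordinary generating function has denominator 1 - 4y + 3y^2.
Iterating the recurrence: a_0,…,a_{10} = -3, -1, 5, 23, 77, 239, 725, 2183, 6557, 19679, 59045.

59045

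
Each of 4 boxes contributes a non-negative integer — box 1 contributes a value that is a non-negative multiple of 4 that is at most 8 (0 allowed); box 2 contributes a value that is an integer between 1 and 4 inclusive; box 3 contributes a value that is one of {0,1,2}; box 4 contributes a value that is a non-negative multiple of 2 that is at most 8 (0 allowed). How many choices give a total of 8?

11

The generating function for the choices is (1 + q^4 + q^8)·(q + q^2 + q^3 + q^4)·(1 + q + q^2)·(1 + q^2 + q^4 + q^6 + q^8); the count is [q^8].
(1 + q^4 + q^8) has coefficients 1,0,0,0,1,0,0,0,1 for degrees 0…8.
(q + q^2 + q^3 + q^4) has coefficients 0,1,1,1,1,0,0,0,0 for degrees 0…8.
Multiplying by (1 + q + q^2) gives running coefficients 0,1,2,3,3,2,1,0,0 for degrees 0…8.
Finally multiplying by (1 + q^2 + q^4 + q^6 + q^8), the product of all factors after the first has coefficients 0,1,2,4,5,6,6,6,6 for degrees 0…8.
[q^8] = 1·6 + 1·5 + 1·0 = 11.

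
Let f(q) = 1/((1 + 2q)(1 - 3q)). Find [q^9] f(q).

The denominator gives the recurrence a_n = a_(n−1) + 6a_(n−2) for n ≥ 2; the numerator fixes a_0 = 1, a_1 = 1.
Iterating: 1, 1, 7, 13, 55, 133, 463, 1261, 4039, 11605, so a_9 = 11605.

11605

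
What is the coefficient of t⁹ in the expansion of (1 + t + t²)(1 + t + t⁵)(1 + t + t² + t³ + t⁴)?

(1 + t + t²) has coefficients 1,1,1 for degrees 0…2.
(1 + t + t⁵) has coefficients 1,1,0,0,0,1,0,0,0,0 for degrees 0…9.
Finally multiplying by (1 + t + t² + t³ + t⁴), the product of all factors after the first has coefficients 1,2,2,2,2,2,1,1,1,1 for degrees 0…9.
[t⁹] = 1·1 + 1·1 + 1·1 = 3.

3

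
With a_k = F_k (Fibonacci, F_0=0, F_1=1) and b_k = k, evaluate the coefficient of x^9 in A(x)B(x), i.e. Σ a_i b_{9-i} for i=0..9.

133

Write out a_i and b_{9-i} for i = 0,…,9 and sum the products.
Σ = 0·9 + 1·8 + 1·7 + 2·6 + 3·5 + 5·4 + 8·3 + 13·2 + 21·1 + 34·0 = 133.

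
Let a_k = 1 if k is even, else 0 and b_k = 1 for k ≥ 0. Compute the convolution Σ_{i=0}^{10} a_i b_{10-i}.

6

This is [x^10] in the product of the two ordinary generating functions.
Σ = 1·1 + 0·1 + 1·1 + 0·1 + 1·1 + 0·1 + 1·1 + 0·1 + 1·1 + 0·1 + 1·1 = 6.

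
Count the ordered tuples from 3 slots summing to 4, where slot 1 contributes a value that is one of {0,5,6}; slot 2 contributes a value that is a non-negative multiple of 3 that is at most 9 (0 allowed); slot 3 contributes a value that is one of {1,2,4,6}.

2

The generating function for the choices is (1 + t^5 + t^6)·(1 + t^3 + t^6 + t^9)·(t + t^2 + t^4 + t^6); the count is [t^4].
(1 + t^5 + t^6) has coefficients 1,0,0,0,0 for degrees 0…4.
(1 + t^3 + t^6 + t^9) has coefficients 1,0,0,1,0 for degrees 0…4.
Finally multiplying by (t + t^2 + t^4 + t^6), the product of all factors after the first has coefficients 0,1,1,0,2 for degrees 0…4.
[t^4] = 1·2 = 2.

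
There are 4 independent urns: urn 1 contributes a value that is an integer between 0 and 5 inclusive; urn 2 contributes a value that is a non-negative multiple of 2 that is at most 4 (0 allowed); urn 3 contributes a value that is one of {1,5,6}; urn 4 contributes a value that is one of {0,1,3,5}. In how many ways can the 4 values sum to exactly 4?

5

The generating function for the choices is (1 + z + z² + z³ + z⁴ + z⁵)·(1 + z² + z⁴)·(z + z⁵ + z⁶)·(1 + z + z³ + z⁵); the count is [z⁴].
(1 + z + z² + z³ + z⁴ + z⁵) has coefficients 1,1,1,1,1 for degrees 0…4.
(1 + z² + z⁴) has coefficients 1,0,1,0,1 for degrees 0…4.
Multiplying by (z + z⁵ + z⁶) gives running coefficients 0,1,0,1,0 for degrees 0…4.
Finally multiplying by (1 + z + z³ + z⁵), the product of all factors after the first has coefficients 0,1,1,1,2 for degrees 0…4.
[z⁴] = 1·2 + 1·1 + 1·1 + 1·1 + 1·0 = 5.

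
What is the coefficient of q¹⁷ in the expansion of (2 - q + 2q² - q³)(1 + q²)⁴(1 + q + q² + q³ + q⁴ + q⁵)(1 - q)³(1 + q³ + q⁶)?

5

(2 - q + 2q² - q³) has coefficients 2,-1,2,-1 for degrees 0…3.
(1 + q²)⁴ has coefficients 1,0,4,0,6,0,4,0,1,0,0,0,0,0,0,0,0,0 for degrees 0…17.
Multiplying by (1 + q + q² + q³ + q⁴ + q⁵) gives running coefficients 1,1,5,5,11,11,14,14,11,11,5,5,1,1,0,0,0,0 for degrees 0…17.
Multiplying by (1 - q)³ gives running coefficients 1,-2,5,-8,10,-12,9,-6,0,6,-9,12,-10,8,-5,2,-1,0 for degrees 0…17.
Finally multiplying by (1 + q³ + q⁶), the product of all factors after the first has coefficients 1,-2,5,-7,8,-7,2,2,-7,7,-5,0,5,-7,7,-2,-2,7 for degrees 0…17.
[q¹⁷] = 2·7 − 1·(-2) + 2·(-2) − 1·7 = 5.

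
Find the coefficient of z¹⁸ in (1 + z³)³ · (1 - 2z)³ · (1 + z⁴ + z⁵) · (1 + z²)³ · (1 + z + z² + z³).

(1 + z³)³ has coefficients 1,0,0,3,0,0,3,0,0,1 for degrees 0…9.
(1 - 2z)³ has coefficients 1,-6,12,-8,0,0,0,0,0,0,0,0,0,0,0,0,0,0,0 for degrees 0…18.
Multiplying by (1 + z⁴ + z⁵) gives running coefficients 1,-6,12,-8,1,-5,6,4,-8,0,0,0,0,0,0,0,0,0,0 for degrees 0…18.
Multiplying by (1 + z²)³ gives running coefficients 1,-6,15,-26,40,-47,46,-41,25,-11,-5,7,-18,4,-8,0,0,0,0 for degrees 0…18.
Finally multiplying by (1 + z + z² + z³), the product of all factors after the first has coefficients 1,-5,10,-16,23,-18,13,-2,-17,19,-32,16,-27,-12,-15,-22,-4,-8,0 for degrees 0…18.
[z¹⁸] = 1·0 + 3·(-22) + 3·(-27) + 1·19 = -128.

-128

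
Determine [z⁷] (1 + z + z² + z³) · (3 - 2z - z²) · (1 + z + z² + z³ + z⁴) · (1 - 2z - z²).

7

(1 + z + z² + z³) has coefficients 1,1,1,1 for degrees 0…3.
(3 - 2z - z²) has coefficients 3,-2,-1,0,0,0,0,0 for degrees 0…7.
Multiplying by (1 + z + z² + z³ + z⁴) gives running coefficients 3,1,0,0,0,-3,-1,0 for degrees 0…7.
Finally multiplying by (1 - 2z - z²), the product of all factors after the first has coefficients 3,-5,-5,-1,0,-3,5,5 for degrees 0…7.
[z⁷] = 1·5 + 1·5 + 1·(-3) + 1·0 = 7.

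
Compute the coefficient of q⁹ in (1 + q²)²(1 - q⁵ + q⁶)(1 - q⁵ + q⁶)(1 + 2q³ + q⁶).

2

(1 + q²)² has coefficients 1,0,2,0,1 for degrees 0…4.
(1 - q⁵ + q⁶) has coefficients 1,0,0,0,0,-1,1,0,0,0 for degrees 0…9.
Multiplying by (1 - q⁵ + q⁶) gives running coefficients 1,0,0,0,0,-2,2,0,0,0 for degrees 0…9.
Finally multiplying by (1 + 2q³ + q⁶), the product of all factors after the first has coefficients 1,0,0,2,0,-2,3,0,-4,4 for degrees 0…9.
[q⁹] = 1·4 + 2·0 + 1·(-2) = 2.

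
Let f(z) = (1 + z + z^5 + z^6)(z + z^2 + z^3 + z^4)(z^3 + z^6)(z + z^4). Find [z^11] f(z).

7

(1 + z + z^5 + z^6) has coefficients 1,1,0,0,0,1,1 for degrees 0…6.
(z + z^2 + z^3 + z^4) has coefficients 0,1,1,1,1,0,0,0,0,0,0,0 for degrees 0…11.
Multiplying by (z^3 + z^6) gives running coefficients 0,0,0,0,1,1,1,2,1,1,1,0 for degrees 0…11.
Finally multiplying by (z + z^4), the product of all factors after the first has coefficients 0,0,0,0,0,1,1,1,3,2,2,3 for degrees 0…11.
[z^11] = 1·3 + 1·2 + 1·1 + 1·1 = 7.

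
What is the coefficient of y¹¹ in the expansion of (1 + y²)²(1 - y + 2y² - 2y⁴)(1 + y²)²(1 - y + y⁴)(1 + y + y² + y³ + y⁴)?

(1 + y²)² has coefficients 1,0,2,0,1 for degrees 0…4.
(1 - y + 2y² - 2y⁴) has coefficients 1,-1,2,0,-2,0,0,0,0,0,0,0 for degrees 0…11.
Multiplying by (1 + y²)² gives running coefficients 1,-1,4,-2,3,-1,-2,0,-2,0,0,0 for degrees 0…11.
Multiplying by (1 - y + y⁴) gives running coefficients 1,-2,5,-6,6,-5,3,0,1,1,-2,0 for degrees 0…11.
Finally multiplying by (1 + y + y² + y³ + y⁴), the product of all factors after the first has coefficients 1,-1,4,-2,4,-2,3,-2,5,0,3,0 for degrees 0…11.
[y¹¹] = 1·0 + 2·0 + 1·(-2) = -2.

-2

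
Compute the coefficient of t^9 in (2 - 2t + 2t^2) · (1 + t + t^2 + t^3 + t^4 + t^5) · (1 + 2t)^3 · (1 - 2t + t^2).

10

(2 - 2t + 2t^2) has coefficients 2,-2,2 for degrees 0…2.
(1 + t + t^2 + t^3 + t^4 + t^5) has coefficients 1,1,1,1,1,1,0,0,0,0 for degrees 0…9.
Multiplying by (1 + 2t)^3 gives running coefficients 1,7,19,27,27,27,26,20,8,0 for degrees 0…9.
Finally multiplying by (1 - 2t + t^2), the product of all factors after the first has coefficients 1,5,6,-4,-8,0,-1,-5,-6,4 for degrees 0…9.
[t^9] = 2·4 − 2·(-6) + 2·(-5) = 10.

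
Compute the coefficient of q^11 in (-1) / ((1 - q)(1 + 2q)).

1365

The denominator gives the recurrence a_n = −a_(n−1) + 2a_(n−2) for n ≥ 3; the numerator fixes a_0 = -1, a_1 = 1, a_2 = -3.
Iterating: -1, 1, -3, 5, -11, 21, -43, 85, -171, 341, -683, 1365, so a_11 = 1365.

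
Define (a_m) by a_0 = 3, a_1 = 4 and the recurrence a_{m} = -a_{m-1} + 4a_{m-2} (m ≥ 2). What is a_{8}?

408

The ordinary generating function has denominator 1 + q - 4q^2.
Iterating the recurrence: a_0,…,a_{8} = 3, 4, 8, 8, 24, 8, 88, -56, 408.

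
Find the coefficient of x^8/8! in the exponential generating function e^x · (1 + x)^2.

The EGF product rule gives c_8 = Σ_{k_1+k_2=8} C(8; k_1,k_2) · ∏ g_i(k_i), where e^x gives (1)^k; (1+x)^2 gives the falling factorial (2)_k.
g_1(k) for k = 0…8: 1, 1, 1, 1, 1, 1, 1, 1, 1.
g_2(k) for k = 0…8: 1, 2, 2, 0, 0, 0, 0, 0, 0.
c_8 = Σ_k C(8,k)·g_1(k)·g_2(8−k) = 28·1·2 + 8·1·2 + 1·1·1 = 56 + 16 + 1 = 73.

73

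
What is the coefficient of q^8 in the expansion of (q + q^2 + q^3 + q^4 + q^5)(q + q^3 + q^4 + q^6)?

3

(q + q^2 + q^3 + q^4 + q^5) has coefficients 0,1,1,1,1,1 for degrees 0…5.
(q + q^3 + q^4 + q^6) has coefficients 0,1,0,1,1,0,1,0,0 for degrees 0…8.
[q^8] = 1·0 + 1·1 + 1·0 + 1·1 + 1·1 = 3.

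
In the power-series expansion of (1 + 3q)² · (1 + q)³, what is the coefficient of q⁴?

(1 + 3q)² has coefficients 1,6,9 for degrees 0…2.
(1 + q)³ has coefficients 1,3,3,1,0 for degrees 0…4.
[q⁴] = 1·0 + 6·1 + 9·3 = 33.

33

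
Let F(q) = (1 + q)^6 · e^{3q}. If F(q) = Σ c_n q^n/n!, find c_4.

The EGF product rule gives c_4 = Σ_{k_1+k_2=4} C(4; k_1,k_2) · ∏ g_i(k_i), where (1+q)^6 gives the falling factorial (6)_k; e^{3q} gives (3)^k.
g_1(k) for k = 0…4: 1, 6, 30, 120, 360.
g_2(k) for k = 0…4: 1, 3, 9, 27, 81.
c_4 = Σ_k C(4,k)·g_1(k)·g_2(4−k) = 1·1·81 + 4·6·27 + 6·30·9 + 4·120·3 + 1·360·1 = 81 + 648 + 1620 + 1440 + 360 = 4149.

4149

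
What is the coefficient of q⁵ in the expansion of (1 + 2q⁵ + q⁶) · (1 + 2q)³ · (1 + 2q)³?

(1 + 2q⁵ + q⁶) has coefficients 1,0,0,0,0,2 for degrees 0…5.
(1 + 2q)³ has coefficients 1,6,12,8,0,0 for degrees 0…5.
Finally multiplying by (1 + 2q)³, the product of all factors after the first has coefficients 1,12,60,160,240,192 for degrees 0…5.
[q⁵] = 1·192 + 2·1 = 194.

194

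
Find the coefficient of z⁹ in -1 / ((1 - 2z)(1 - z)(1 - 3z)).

-86526

Partial fractions give a closed form: a_n = (4)·2^n + (-1/2)·1^n + (-9/2)·3^n.
At n = 9: a_9 = -86526.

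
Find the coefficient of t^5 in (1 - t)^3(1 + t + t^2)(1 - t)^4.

(1 - t)^3 has coefficients 1,-3,3,-1 for degrees 0…3.
(1 + t + t^2) has coefficients 1,1,1,0,0,0 for degrees 0…5.
Finally multiplying by (1 - t)^4, the product of all factors after the first has coefficients 1,-3,3,-2,3,-3 for degrees 0…5.
[t^5] = 1·(-3) − 3·3 + 3·(-2) − 1·3 = -21.

-21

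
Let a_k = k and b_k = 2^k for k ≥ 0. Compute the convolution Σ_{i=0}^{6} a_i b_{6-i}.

Write out a_i and b_{6-i} for i = 0,…,6 and sum the products.
Σ = 0·64 + 1·32 + 2·16 + 3·8 + 4·4 + 5·2 + 6·1 = 120.

120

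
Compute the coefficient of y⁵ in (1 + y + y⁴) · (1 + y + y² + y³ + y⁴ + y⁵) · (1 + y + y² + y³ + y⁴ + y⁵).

(1 + y + y⁴) has coefficients 1,1,0,0,1 for degrees 0…4.
(1 + y + y² + y³ + y⁴ + y⁵) has coefficients 1,1,1,1,1,1 for degrees 0…5.
Finally multiplying by (1 + y + y² + y³ + y⁴ + y⁵), the product of all factors after the first has coefficients 1,2,3,4,5,6 for degrees 0…5.
[y⁵] = 1·6 + 1·5 + 1·2 = 13.

13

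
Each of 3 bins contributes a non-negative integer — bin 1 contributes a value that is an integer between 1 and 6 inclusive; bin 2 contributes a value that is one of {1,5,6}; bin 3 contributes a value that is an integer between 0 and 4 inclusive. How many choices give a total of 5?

The generating function for the choices is (q + q² + q³ + q⁴ + q⁵ + q⁶)·(q + q⁵ + q⁶)·(1 + q + q² + q³ + q⁴); the count is [q⁵].
(q + q² + q³ + q⁴ + q⁵ + q⁶) has coefficients 0,1,1,1,1,1 for degrees 0…5.
(q + q⁵ + q⁶) has coefficients 0,1,0,0,0,1 for degrees 0…5.
Finally multiplying by (1 + q + q² + q³ + q⁴), the product of all factors after the first has coefficients 0,1,1,1,1,2 for degrees 0…5.
[q⁵] = 1·1 + 1·1 + 1·1 + 1·1 + 1·0 = 4.

4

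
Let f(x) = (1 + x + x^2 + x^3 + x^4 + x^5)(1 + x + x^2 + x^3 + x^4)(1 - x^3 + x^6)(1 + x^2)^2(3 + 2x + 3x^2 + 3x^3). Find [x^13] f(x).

68

(1 + x + x^2 + x^3 + x^4 + x^5) has coefficients 1,1,1,1,1,1 for degrees 0…5.
(1 + x + x^2 + x^3 + x^4) has coefficients 1,1,1,1,1,0,0,0,0,0,0,0,0,0 for degrees 0…13.
Multiplying by (1 - x^3 + x^6) gives running coefficients 1,1,1,0,0,-1,0,0,1,1,1,0,0,0 for degrees 0…13.
Multiplying by (1 + x^2)^2 gives running coefficients 1,1,3,2,3,0,1,-2,1,0,3,2,3,1 for degrees 0…13.
Finally multiplying by (3 + 2x + 3x^2 + 3x^3), the product of all factors after the first has coefficients 3,5,14,18,25,21,18,5,2,-1,6,15,22,24 for degrees 0…13.
[x^13] = 1·24 + 1·22 + 1·15 + 1·6 + 1·(-1) + 1·2 = 68.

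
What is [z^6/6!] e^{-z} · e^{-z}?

64

The EGF product rule gives c_6 = Σ_{k_1+k_2=6} C(6; k_1,k_2) · ∏ g_i(k_i), where e^{-z} gives (-1)^k; e^{-z} gives (-1)^k.
g_1(k) for k = 0…6: 1, -1, 1, -1, 1, -1, 1.
g_2(k) for k = 0…6: 1, -1, 1, -1, 1, -1, 1.
c_6 = Σ_k C(6,k)·g_1(k)·g_2(6−k) = 1·1·1 + 6·(-1)·(-1) + 15·1·1 + 20·(-1)·(-1) + 15·1·1 + 6·(-1)·(-1) + 1·1·1 = 1 + 6 + 15 + 20 + 15 + 6 + 1 = 64.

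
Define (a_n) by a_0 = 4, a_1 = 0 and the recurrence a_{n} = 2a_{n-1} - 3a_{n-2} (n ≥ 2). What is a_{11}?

264

The ordinary generating function has denominator 1 - 2x + 3x^2.
Iterating the recurrence: a_0,…,a_{11} = 4, 0, -12, -24, -12, 48, 132, 120, -156, -672, -876, 264.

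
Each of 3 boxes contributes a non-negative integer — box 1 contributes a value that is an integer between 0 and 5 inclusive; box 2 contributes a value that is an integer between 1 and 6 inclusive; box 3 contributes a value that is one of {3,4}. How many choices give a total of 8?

The generating function for the choices is (1 + x + x² + x³ + x⁴ + x⁵)·(x + x² + x³ + x⁴ + x⁵ + x⁶)·(x³ + x⁴); the count is [x⁸].
(1 + x + x² + x³ + x⁴ + x⁵) has coefficients 1,1,1,1,1,1 for degrees 0…5.
(x + x² + x³ + x⁴ + x⁵ + x⁶) has coefficients 0,1,1,1,1,1,1,0,0 for degrees 0…8.
Finally multiplying by (x³ + x⁴), the product of all factors after the first has coefficients 0,0,0,0,1,2,2,2,2 for degrees 0…8.
[x⁸] = 1·2 + 1·2 + 1·2 + 1·2 + 1·1 + 1·0 = 9.

9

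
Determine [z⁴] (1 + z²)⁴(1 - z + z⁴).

(1 + z²)⁴ has coefficients 1,0,4,0,6 for degrees 0…4.
(1 - z + z⁴) has coefficients 1,-1,0,0,1 for degrees 0…4.
[z⁴] = 1·1 + 4·0 + 6·1 = 7.

7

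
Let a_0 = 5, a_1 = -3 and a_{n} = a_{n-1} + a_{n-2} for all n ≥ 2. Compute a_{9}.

The ordinary generating function has denominator 1 - x - x^2.
Iterating the recurrence: a_0,…,a_{9} = 5, -3, 2, -1, 1, 0, 1, 1, 2, 3.

3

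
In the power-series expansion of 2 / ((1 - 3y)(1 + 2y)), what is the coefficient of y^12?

Partial fractions give a closed form: a_n = (6/5)·3^n + (4/5)·(-2)^n.
At n = 12: a_12 = 641006.

641006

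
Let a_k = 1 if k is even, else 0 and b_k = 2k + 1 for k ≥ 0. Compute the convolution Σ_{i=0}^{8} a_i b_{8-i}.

This is [x^8] in the product of the two ordinary generating functions.
Σ = 1·17 + 0·15 + 1·13 + 0·11 + 1·9 + 0·7 + 1·5 + 0·3 + 1·1 = 45.

45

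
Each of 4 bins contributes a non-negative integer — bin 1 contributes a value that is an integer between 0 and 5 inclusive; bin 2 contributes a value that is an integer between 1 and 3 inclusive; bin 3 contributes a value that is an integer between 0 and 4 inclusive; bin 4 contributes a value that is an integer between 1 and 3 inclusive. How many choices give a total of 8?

The generating function for the choices is (1 + x + x^2 + x^3 + x^4 + x^5)·(x + x^2 + x^3)·(1 + x + x^2 + x^3 + x^4)·(x + x^2 + x^3); the count is [x^8].
(1 + x + x^2 + x^3 + x^4 + x^5) has coefficients 1,1,1,1,1,1 for degrees 0…5.
(x + x^2 + x^3) has coefficients 0,1,1,1,0,0,0,0,0 for degrees 0…8.
Multiplying by (1 + x + x^2 + x^3 + x^4) gives running coefficients 0,1,2,3,3,3,2,1,0 for degrees 0…8.
Finally multiplying by (x + x^2 + x^3), the product of all factors after the first has coefficients 0,0,1,3,6,8,9,8,6 for degrees 0…8.
[x^8] = 1·6 + 1·8 + 1·9 + 1·8 + 1·6 + 1·3 = 40.

40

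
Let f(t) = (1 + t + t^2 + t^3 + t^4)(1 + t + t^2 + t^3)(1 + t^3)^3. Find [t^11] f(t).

12

(1 + t + t^2 + t^3 + t^4) has coefficients 1,1,1,1,1 for degrees 0…4.
(1 + t + t^2 + t^3) has coefficients 1,1,1,1,0,0,0,0,0,0,0,0 for degrees 0…11.
Finally multiplying by (1 + t^3)^3, the product of all factors after the first has coefficients 1,1,1,4,3,3,6,3,3,4,1,1 for degrees 0…11.
[t^11] = 1·1 + 1·1 + 1·4 + 1·3 + 1·3 = 12.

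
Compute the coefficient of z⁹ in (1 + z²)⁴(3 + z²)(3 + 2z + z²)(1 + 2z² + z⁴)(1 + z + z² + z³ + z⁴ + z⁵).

1100

(1 + z²)⁴ has coefficients 1,0,4,0,6,0,4,0,1 for degrees 0…8.
(3 + z²) has coefficients 3,0,1,0,0,0,0,0,0,0 for degrees 0…9.
Multiplying by (3 + 2z + z²) gives running coefficients 9,6,6,2,1,0,0,0,0,0 for degrees 0…9.
Multiplying by (1 + 2z² + z⁴) gives running coefficients 9,6,24,14,22,10,8,2,1,0 for degrees 0…9.
Finally multiplying by (1 + z + z² + z³ + z⁴ + z⁵), the product of all factors after the first has coefficients 9,15,39,53,75,85,84,80,57,43 for degrees 0…9.
[z⁹] = 1·43 + 4·80 + 6·85 + 4·53 + 1·15 = 1100.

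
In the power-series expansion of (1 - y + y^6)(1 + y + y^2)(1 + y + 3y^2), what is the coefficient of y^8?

5

(1 - y + y^6) has coefficients 1,-1,0,0,0,0,1 for degrees 0…6.
(1 + y + y^2) has coefficients 1,1,1,0,0,0,0,0,0 for degrees 0…8.
Finally multiplying by (1 + y + 3y^2), the product of all factors after the first has coefficients 1,2,5,4,3,0,0,0,0 for degrees 0…8.
[y^8] = 1·0 − 1·0 + 1·5 = 5.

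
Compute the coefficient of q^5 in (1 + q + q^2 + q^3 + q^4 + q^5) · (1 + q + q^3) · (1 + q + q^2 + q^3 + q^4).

(1 + q + q^2 + q^3 + q^4 + q^5) has coefficients 1,1,1,1,1,1 for degrees 0…5.
(1 + q + q^3) has coefficients 1,1,0,1,0,0 for degrees 0…5.
Finally multiplying by (1 + q + q^2 + q^3 + q^4), the product of all factors after the first has coefficients 1,2,2,3,3,2 for degrees 0…5.
[q^5] = 1·2 + 1·3 + 1·3 + 1·2 + 1·2 + 1·1 = 13.

13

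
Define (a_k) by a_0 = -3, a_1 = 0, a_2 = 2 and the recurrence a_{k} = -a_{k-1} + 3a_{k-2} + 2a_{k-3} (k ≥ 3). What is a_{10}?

The ordinary generating function has denominator 1 + q - 3q^2 - 2q^3.
Iterating the recurrence: a_0,…,a_{10} = -3, 0, 2, -8, 14, -34, 60, -134, 246, -528, 998.

998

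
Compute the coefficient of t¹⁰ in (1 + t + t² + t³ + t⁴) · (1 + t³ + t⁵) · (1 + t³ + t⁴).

(1 + t + t² + t³ + t⁴) has coefficients 1,1,1,1,1 for degrees 0…4.
(1 + t³ + t⁵) has coefficients 1,0,0,1,0,1,0,0,0,0,0 for degrees 0…10.
Finally multiplying by (1 + t³ + t⁴), the product of all factors after the first has coefficients 1,0,0,2,1,1,1,1,1,1,0 for degrees 0…10.
[t¹⁰] = 1·0 + 1·1 + 1·1 + 1·1 + 1·1 = 4.

4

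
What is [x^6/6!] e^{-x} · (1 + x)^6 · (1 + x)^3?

The EGF product rule gives c_6 = Σ_{k_1+k_2+k_3=6} C(6; k_1,k_2,k_3) · ∏ g_i(k_i), where e^{-x} gives (-1)^k; (1+x)^6 gives the falling factorial (6)_k; (1+x)^3 gives the falling factorial (3)_k.
g_1(k) for k = 0…6: 1, -1, 1, -1, 1, -1, 1.
g_2(k) for k = 0…6: 1, 6, 30, 120, 360, 720, 720.
g_3(k) for k = 0…6: 1, 3, 6, 6, 0, 0, 0.
First combine the last two factors: h(k) = Σ_j C(k,j)·g_2(j)·g_3(k−j) for k = 0…6: 1, 9, 72, 504, 3024, 15120, 60480.
c_6 = Σ_k C(6,k)·g_1(k)·h(6−k) = 1·1·60480 + 6·(-1)·15120 + 15·1·3024 + 20·(-1)·504 + 15·1·72 + 6·(-1)·9 + 1·1·1 = 60480 − 90720 + 45360 − 10080 + 1080 − 54 + 1 = 6067.

6067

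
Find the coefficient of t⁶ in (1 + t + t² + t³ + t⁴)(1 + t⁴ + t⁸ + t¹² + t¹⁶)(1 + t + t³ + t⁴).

4

(1 + t + t² + t³ + t⁴) has coefficients 1,1,1,1,1 for degrees 0…4.
(1 + t⁴ + t⁸ + t¹² + t¹⁶) has coefficients 1,0,0,0,1,0,0 for degrees 0…6.
Finally multiplying by (1 + t + t³ + t⁴), the product of all factors after the first has coefficients 1,1,0,1,2,1,0 for degrees 0…6.
[t⁶] = 1·0 + 1·1 + 1·2 + 1·1 + 1·0 = 4.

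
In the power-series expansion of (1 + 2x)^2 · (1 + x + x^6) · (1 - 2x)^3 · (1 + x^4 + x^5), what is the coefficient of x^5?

(1 + 2x)^2 has coefficients 1,4,4 for degrees 0…2.
(1 + x + x^6) has coefficients 1,1,0,0,0,0 for degrees 0…5.
Multiplying by (1 - 2x)^3 gives running coefficients 1,-5,6,4,-8,0 for degrees 0…5.
Finally multiplying by (1 + x^4 + x^5), the product of all factors after the first has coefficients 1,-5,6,4,-7,-4 for degrees 0…5.
[x^5] = 1·(-4) + 4·(-7) + 4·4 = -16.

-16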